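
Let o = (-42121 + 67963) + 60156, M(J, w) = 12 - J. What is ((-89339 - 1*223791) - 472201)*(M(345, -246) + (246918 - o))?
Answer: -126113949297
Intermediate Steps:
o = 85998 (o = 25842 + 60156 = 85998)
((-89339 - 1*223791) - 472201)*(M(345, -246) + (246918 - o)) = ((-89339 - 1*223791) - 472201)*((12 - 1*345) + (246918 - 1*85998)) = ((-89339 - 223791) - 472201)*((12 - 345) + (246918 - 85998)) = (-313130 - 472201)*(-333 + 160920) = -785331*160587 = -126113949297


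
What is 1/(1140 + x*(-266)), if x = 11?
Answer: -1/1786 ≈ -0.00055991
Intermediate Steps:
1/(1140 + x*(-266)) = 1/(1140 + 11*(-266)) = 1/(1140 - 2926) = 1/(-1786) = -1/1786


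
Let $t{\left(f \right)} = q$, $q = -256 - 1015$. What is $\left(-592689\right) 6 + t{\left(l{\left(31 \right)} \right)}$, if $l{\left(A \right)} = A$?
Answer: $-3557405$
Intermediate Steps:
$q = -1271$
$t{\left(f \right)} = -1271$
$\left(-592689\right) 6 + t{\left(l{\left(31 \right)} \right)} = \left(-592689\right) 6 - 1271 = -3556134 - 1271 = -3557405$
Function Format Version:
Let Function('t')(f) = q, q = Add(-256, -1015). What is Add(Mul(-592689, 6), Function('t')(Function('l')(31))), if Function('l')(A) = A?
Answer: -3557405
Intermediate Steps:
q = -1271
Function('t')(f) = -1271
Add(Mul(-592689, 6), Function('t')(Function('l')(31))) = Add(Mul(-592689, 6), -1271) = Add(-3556134, -1271) = -3557405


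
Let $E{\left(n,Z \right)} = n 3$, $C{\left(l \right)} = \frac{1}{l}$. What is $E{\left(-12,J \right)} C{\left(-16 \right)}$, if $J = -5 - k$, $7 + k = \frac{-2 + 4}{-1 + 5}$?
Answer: $\frac{9}{4} \approx 2.25$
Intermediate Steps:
$k = - \frac{13}{2}$ ($k = -7 + \frac{-2 + 4}{-1 + 5} = -7 + \frac{2}{4} = -7 + 2 \cdot \frac{1}{4} = -7 + \frac{1}{2} = - \frac{13}{2} \approx -6.5$)
$J = \frac{3}{2}$ ($J = -5 - - \frac{13}{2} = -5 + \frac{13}{2} = \frac{3}{2} \approx 1.5$)
$E{\left(n,Z \right)} = 3 n$
$E{\left(-12,J \right)} C{\left(-16 \right)} = \frac{3 \left(-12\right)}{-16} = \left(-36\right) \left(- \frac{1}{16}\right) = \frac{9}{4}$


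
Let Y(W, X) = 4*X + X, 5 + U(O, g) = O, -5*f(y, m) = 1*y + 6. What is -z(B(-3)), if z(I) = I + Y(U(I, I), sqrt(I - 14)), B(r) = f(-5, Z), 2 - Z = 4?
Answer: 1/5 - I*sqrt(355) ≈ 0.2 - 18.841*I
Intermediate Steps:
Z = -2 (Z = 2 - 1*4 = 2 - 4 = -2)
f(y, m) = -6/5 - y/5 (f(y, m) = -(1*y + 6)/5 = -(y + 6)/5 = -(6 + y)/5 = -6/5 - y/5)
U(O, g) = -5 + O
B(r) = -1/5 (B(r) = -6/5 - 1/5*(-5) = -6/5 + 1 = -1/5)
Y(W, X) = 5*X
z(I) = I + 5*sqrt(-14 + I) (z(I) = I + 5*sqrt(I - 14) = I + 5*sqrt(-14 + I))
-z(B(-3)) = -(-1/5 + 5*sqrt(-14 - 1/5)) = -(-1/5 + 5*sqrt(-71/5)) = -(-1/5 + 5*(I*sqrt(355)/5)) = -(-1/5 + I*sqrt(355)) = 1/5 - I*sqrt(355)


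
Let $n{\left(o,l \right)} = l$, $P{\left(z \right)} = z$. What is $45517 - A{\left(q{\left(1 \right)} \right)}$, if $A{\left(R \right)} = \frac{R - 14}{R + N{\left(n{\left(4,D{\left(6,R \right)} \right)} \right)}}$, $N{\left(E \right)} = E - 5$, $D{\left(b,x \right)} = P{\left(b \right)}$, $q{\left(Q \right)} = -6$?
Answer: $45513$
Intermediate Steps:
$D{\left(b,x \right)} = b$
$N{\left(E \right)} = -5 + E$
$A{\left(R \right)} = \frac{-14 + R}{1 + R}$ ($A{\left(R \right)} = \frac{R - 14}{R + \left(-5 + 6\right)} = \frac{-14 + R}{R + 1} = \frac{-14 + R}{1 + R}$)
$45517 - A{\left(q{\left(1 \right)} \right)} = 45517 - \frac{-14 - 6}{1 - 6} = 45517 - \frac{1}{-5} \left(-20\right) = 45517 - \left(- \frac{1}{5}\right) \left(-20\right) = 45517 - 4 = 45513$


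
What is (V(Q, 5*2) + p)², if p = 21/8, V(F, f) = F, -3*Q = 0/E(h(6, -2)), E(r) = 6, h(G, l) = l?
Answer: 441/64 ≈ 6.8906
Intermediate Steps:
Q = 0 (Q = -0/6 = -⅓*0 = 0)
p = 21/8 (p = 21*(⅛) = 21/8 ≈ 2.6250)
(V(Q, 5*2) + p)² = (0 + 21/8)² = (21/8)² = 441/64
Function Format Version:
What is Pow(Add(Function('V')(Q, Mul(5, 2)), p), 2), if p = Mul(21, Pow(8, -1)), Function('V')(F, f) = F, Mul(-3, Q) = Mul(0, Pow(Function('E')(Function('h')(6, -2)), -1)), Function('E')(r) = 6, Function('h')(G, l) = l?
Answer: Rational(441, 64) ≈ 6.8906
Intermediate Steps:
Q = 0 (Q = Mul(Rational(-1, 3), Mul(0, Pow(6, -1))) = Mul(Rational(-1, 3), Mul(0, Rational(1, 6))) = Mul(Rational(-1, 3), 0) = 0)
p = Rational(21, 8) (p = Mul(21, Rational(1, 8)) = Rational(21, 8) ≈ 2.6250)
Pow(Add(Function('V')(Q, Mul(5, 2)), p), 2) = Pow(Add(0, Rational(21, 8)), 2) = Pow(Rational(21, 8), 2) = Rational(441, 64)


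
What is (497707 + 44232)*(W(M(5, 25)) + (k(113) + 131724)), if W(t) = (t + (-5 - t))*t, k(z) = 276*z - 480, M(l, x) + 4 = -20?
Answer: 88093268328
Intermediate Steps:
M(l, x) = -24 (M(l, x) = -4 - 20 = -24)
k(z) = -480 + 276*z
W(t) = -5*t
(497707 + 44232)*(W(M(5, 25)) + (k(113) + 131724)) = (497707 + 44232)*(-5*(-24) + ((-480 + 276*113) + 131724)) = 541939*(120 + ((-480 + 31188) + 131724)) = 541939*(120 + (30708 + 131724)) = 541939*(120 + 162432) = 541939*162552 = 88093268328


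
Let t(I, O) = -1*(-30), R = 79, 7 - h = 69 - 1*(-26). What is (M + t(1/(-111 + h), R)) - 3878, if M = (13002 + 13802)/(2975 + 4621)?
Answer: -7300651/1899 ≈ -3844.5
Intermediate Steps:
h = -88 (h = 7 - (69 - 1*(-26)) = 7 - (69 + 26) = 7 - 1*95 = 7 - 95 = -88)
M = 6701/1899 (M = 26804/7596 = 26804*(1/7596) = 6701/1899 ≈ 3.5287)
t(I, O) = 30
(M + t(1/(-111 + h), R)) - 3878 = (6701/1899 + 30) - 3878 = 63671/1899 - 3878 = -7300651/1899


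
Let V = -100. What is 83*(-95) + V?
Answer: -7985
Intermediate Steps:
83*(-95) + V = 83*(-95) - 100 = -7885 - 100 = -7985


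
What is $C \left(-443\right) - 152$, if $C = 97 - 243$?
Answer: $64526$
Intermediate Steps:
$C = -146$
$C \left(-443\right) - 152 = \left(-146\right) \left(-443\right) - 152 = 64678 - 152 = 64526$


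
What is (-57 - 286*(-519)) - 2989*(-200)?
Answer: 746177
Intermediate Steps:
(-57 - 286*(-519)) - 2989*(-200) = (-57 + 148434) - 1*(-597800) = 148377 + 597800 = 746177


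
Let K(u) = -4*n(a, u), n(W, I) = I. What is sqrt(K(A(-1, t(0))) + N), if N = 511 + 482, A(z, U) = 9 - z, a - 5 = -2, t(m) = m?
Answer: sqrt(953) ≈ 30.871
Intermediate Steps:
a = 3 (a = 5 - 2 = 3)
N = 993
K(u) = -4*u
sqrt(K(A(-1, t(0))) + N) = sqrt(-4*(9 - 1*(-1)) + 993) = sqrt(-4*(9 + 1) + 993) = sqrt(-4*10 + 993) = sqrt(-40 + 993) = sqrt(953)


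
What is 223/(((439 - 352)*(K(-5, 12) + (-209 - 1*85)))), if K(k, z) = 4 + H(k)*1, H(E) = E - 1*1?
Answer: -223/25752 ≈ -0.0086595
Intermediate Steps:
H(E) = -1 + E (H(E) = E - 1 = -1 + E)
K(k, z) = 3 + k (K(k, z) = 4 + (-1 + k)*1 = 4 + (-1 + k) = 3 + k)
223/(((439 - 352)*(K(-5, 12) + (-209 - 1*85)))) = 223/(((439 - 352)*((3 - 5) + (-209 - 1*85)))) = 223/((87*(-2 + (-209 - 85)))) = 223/((87*(-2 - 294))) = 223/((87*(-296))) = 223/(-25752) = 223*(-1/25752) = -223/25752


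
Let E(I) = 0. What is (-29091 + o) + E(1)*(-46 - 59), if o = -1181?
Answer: -30272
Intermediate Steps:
(-29091 + o) + E(1)*(-46 - 59) = (-29091 - 1181) + 0*(-46 - 59) = -30272 + 0*(-105) = -30272 + 0 = -30272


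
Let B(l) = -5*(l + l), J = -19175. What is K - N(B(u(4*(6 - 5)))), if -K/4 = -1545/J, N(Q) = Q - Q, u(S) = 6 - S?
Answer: -1236/3835 ≈ -0.32229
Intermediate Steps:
B(l) = -10*l
N(Q) = 0
K = -1236/3835 (K = -(-6180)/(-19175) = -(-6180)*(-1)/19175 = -4*309/3835 = -1236/3835 ≈ -0.32229)
K - N(B(u(4*(6 - 5)))) = -1236/3835 - 1*0 = -1236/3835 + 0 = -1236/3835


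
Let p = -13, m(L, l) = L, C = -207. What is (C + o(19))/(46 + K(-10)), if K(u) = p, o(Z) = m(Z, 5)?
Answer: -188/33 ≈ -5.6970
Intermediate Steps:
o(Z) = Z
K(u) = -13
(C + o(19))/(46 + K(-10)) = (-207 + 19)/(46 - 13) = -188/33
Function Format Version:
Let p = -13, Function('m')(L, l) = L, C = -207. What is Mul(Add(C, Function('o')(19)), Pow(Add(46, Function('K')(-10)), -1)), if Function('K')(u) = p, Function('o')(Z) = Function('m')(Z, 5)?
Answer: Rational(-188, 33) ≈ -5.6970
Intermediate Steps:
Function('o')(Z) = Z
Function('K')(u) = -13
Mul(Add(C, Function('o')(19)), Pow(Add(46, Function('K')(-10)), -1)) = Mul(Add(-207, 19), Pow(Add(46, -13), -1)) = Mul(-188, Pow(33, -1)) = Mul(-188, Rational(1, 33)) = Rational(-188, 33)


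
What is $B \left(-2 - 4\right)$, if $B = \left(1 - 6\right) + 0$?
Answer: $30$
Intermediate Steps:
$B = -5$ ($B = -5 + 0 = -5$)
$B \left(-2 - 4\right) = - 5 \left(-2 - 4\right) = \left(-5\right) \left(-6\right) = 30$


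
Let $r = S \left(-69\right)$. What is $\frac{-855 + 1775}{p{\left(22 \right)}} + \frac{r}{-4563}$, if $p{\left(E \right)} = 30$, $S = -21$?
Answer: $\frac{5129}{169} \approx 30.349$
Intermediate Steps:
$r = 1449$ ($r = \left(-21\right) \left(-69\right) = 1449$)
$\frac{-855 + 1775}{p{\left(22 \right)}} + \frac{r}{-4563} = \frac{-855 + 1775}{30} + \frac{1449}{-4563} = 920 \cdot \frac{1}{30} + 1449 \left(- \frac{1}{4563}\right) = \frac{92}{3} - \frac{161}{507} = \frac{5129}{169}$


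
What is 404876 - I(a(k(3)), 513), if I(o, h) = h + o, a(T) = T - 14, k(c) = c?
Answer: 404374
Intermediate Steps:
a(T) = -14 + T
404876 - I(a(k(3)), 513) = 404876 - (513 + (-14 + 3)) = 404876 - (513 - 11) = 404876 - 1*502 = 404876 - 502 = 404374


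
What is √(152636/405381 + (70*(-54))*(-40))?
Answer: 2*√6211831414019379/405381 ≈ 388.84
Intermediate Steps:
√(152636/405381 + (70*(-54))*(-40)) = √(152636*(1/405381) - 3780*(-40)) = √(152636/405381 + 151200) = √(61293759836/405381) = 2*√6211831414019379/405381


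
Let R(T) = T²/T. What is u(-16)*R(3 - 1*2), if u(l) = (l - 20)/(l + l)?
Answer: 9/8 ≈ 1.1250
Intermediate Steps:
u(l) = (-20 + l)/(2*l) (u(l) = (-20 + l)/((2*l)) = (-20 + l)*(1/(2*l)) = (-20 + l)/(2*l))
R(T) = T
u(-16)*R(3 - 1*2) = ((½)*(-20 - 16)/(-16))*(3 - 1*2) = ((½)*(-1/16)*(-36))*(3 - 2) = (9/8)*1 = 9/8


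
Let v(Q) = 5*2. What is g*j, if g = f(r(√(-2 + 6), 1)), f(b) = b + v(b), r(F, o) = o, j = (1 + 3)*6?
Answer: 264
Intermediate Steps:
v(Q) = 10
j = 24 (j = 4*6 = 24)
f(b) = 10 + b (f(b) = b + 10 = 10 + b)
g = 11 (g = 10 + 1 = 11)
g*j = 11*24 = 264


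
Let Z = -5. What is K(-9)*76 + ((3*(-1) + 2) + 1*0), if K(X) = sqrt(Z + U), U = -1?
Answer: -1 + 76*I*sqrt(6) ≈ -1.0 + 186.16*I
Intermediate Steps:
K(X) = I*sqrt(6) (K(X) = sqrt(-5 - 1) = sqrt(-6) = I*sqrt(6))
K(-9)*76 + ((3*(-1) + 2) + 1*0) = (I*sqrt(6))*76 + ((3*(-1) + 2) + 1*0) = 76*I*sqrt(6) + ((-3 + 2) + 0) = 76*I*sqrt(6) + (-1 + 0) = 76*I*sqrt(6) - 1 = -1 + 76*I*sqrt(6)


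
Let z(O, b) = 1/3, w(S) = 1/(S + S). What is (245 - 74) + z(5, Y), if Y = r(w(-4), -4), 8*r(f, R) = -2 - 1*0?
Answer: 514/3 ≈ 171.33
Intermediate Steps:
w(S) = 1/(2*S)
r(f, R) = -1/4 (r(f, R) = (-2 - 1*0)/8 = (-2 + 0)/8 = (1/8)*(-2) = -1/4)
Y = -1/4 ≈ -0.25000
z(O, b) = 1/3
(245 - 74) + z(5, Y) = (245 - 74) + 1/3 = 171 + 1/3 = 514/3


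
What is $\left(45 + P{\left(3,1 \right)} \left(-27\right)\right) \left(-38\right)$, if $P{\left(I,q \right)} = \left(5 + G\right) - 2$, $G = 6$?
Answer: $7524$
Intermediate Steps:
$P{\left(I,q \right)} = 9$ ($P{\left(I,q \right)} = \left(5 + 6\right) - 2 = 11 - 2 = 9$)
$\left(45 + P{\left(3,1 \right)} \left(-27\right)\right) \left(-38\right) = \left(45 + 9 \left(-27\right)\right) \left(-38\right) = \left(45 - 243\right) \left(-38\right) = \left(-198\right) \left(-38\right) = 7524$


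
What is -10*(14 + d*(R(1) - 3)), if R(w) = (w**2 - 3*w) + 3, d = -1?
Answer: -160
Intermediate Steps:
R(w) = 3 + w**2 - 3*w
-10*(14 + d*(R(1) - 3)) = -10*(14 - ((3 + 1**2 - 3*1) - 3)) = -10*(14 - ((3 + 1 - 3) - 3)) = -10*(14 - (1 - 3)) = -10*(14 - 1*(-2)) = -10*(14 + 2) = -10*16 = -160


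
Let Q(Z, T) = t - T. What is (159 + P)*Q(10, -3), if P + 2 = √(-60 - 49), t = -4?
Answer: -157 - I*√109 ≈ -157.0 - 10.44*I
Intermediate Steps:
Q(Z, T) = -4 - T
P = -2 + I*√109 (P = -2 + √(-60 - 49) = -2 + √(-109) = -2 + I*√109 ≈ -2.0 + 10.44*I)
(159 + P)*Q(10, -3) = (159 + (-2 + I*√109))*(-4 - 1*(-3)) = (157 + I*√109)*(-4 + 3) = (157 + I*√109)*(-1) = -157 - I*√109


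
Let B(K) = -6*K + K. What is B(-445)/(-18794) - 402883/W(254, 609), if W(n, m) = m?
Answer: -7573138127/11445546 ≈ -661.67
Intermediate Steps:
B(K) = -5*K
B(-445)/(-18794) - 402883/W(254, 609) = -5*(-445)/(-18794) - 402883/609 = 2225*(-1/18794) - 402883*1/609 = -2225/18794 - 402883/609 = -7573138127/11445546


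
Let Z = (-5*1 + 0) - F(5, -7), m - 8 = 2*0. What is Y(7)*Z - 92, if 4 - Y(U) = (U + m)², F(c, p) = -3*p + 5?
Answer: 6759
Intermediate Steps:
m = 8 (m = 8 + 2*0 = 8 + 0 = 8)
F(c, p) = 5 - 3*p
Z = -31 (Z = (-5*1 + 0) - (5 - 3*(-7)) = (-5 + 0) - (5 + 21) = -5 - 1*26 = -5 - 26 = -31)
Y(U) = 4 - (8 + U)² (Y(U) = 4 - (U + 8)² = 4 - (8 + U)²)
Y(7)*Z - 92 = (4 - (8 + 7)²)*(-31) - 92 = (4 - 1*15²)*(-31) - 92 = (4 - 1*225)*(-31) - 92 = (4 - 225)*(-31) - 92 = -221*(-31) - 92 = 6851 - 92 = 6759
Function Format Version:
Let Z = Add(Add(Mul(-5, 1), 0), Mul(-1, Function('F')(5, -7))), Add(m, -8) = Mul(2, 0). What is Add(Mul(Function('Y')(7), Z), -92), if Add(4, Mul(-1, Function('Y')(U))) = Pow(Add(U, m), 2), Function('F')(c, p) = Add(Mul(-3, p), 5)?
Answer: 6759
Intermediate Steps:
m = 8 (m = Add(8, Mul(2, 0)) = Add(8, 0) = 8)
Function('F')(c, p) = Add(5, Mul(-3, p))
Z = -31 (Z = Add(Add(Mul(-5, 1), 0), Mul(-1, Add(5, Mul(-3, -7)))) = Add(Add(-5, 0), Mul(-1, Add(5, 21))) = Add(-5, Mul(-1, 26)) = Add(-5, -26) = -31)
Function('Y')(U) = Add(4, Mul(-1, Pow(Add(8, U), 2))) (Function('Y')(U) = Add(4, Mul(-1, Pow(Add(U, 8), 2))) = Add(4, Mul(-1, Pow(Add(8, U), 2))))
Add(Mul(Function('Y')(7), Z), -92) = Add(Mul(Add(4, Mul(-1, Pow(Add(8, 7), 2))), -31), -92) = Add(Mul(Add(4, Mul(-1, Pow(15, 2))), -31), -92) = Add(Mul(Add(4, Mul(-1, 225)), -31), -92) = Add(Mul(Add(4, -225), -31), -92) = Add(Mul(-221, -31), -92) = Add(6851, -92) = 6759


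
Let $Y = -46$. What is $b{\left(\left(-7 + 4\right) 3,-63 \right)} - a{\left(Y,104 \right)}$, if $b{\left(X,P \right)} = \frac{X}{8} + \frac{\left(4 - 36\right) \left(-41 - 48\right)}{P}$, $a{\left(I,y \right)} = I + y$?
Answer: $- \frac{52583}{504} \approx -104.33$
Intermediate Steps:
$b{\left(X,P \right)} = \frac{2848}{P} + \frac{X}{8}$ ($b{\left(X,P \right)} = X \frac{1}{8} + \frac{\left(-32\right) \left(-89\right)}{P} = \frac{X}{8} + \frac{2848}{P} = \frac{2848}{P} + \frac{X}{8}$)
$b{\left(\left(-7 + 4\right) 3,-63 \right)} - a{\left(Y,104 \right)} = \left(\frac{2848}{-63} + \frac{\left(-7 + 4\right) 3}{8}\right) - \left(-46 + 104\right) = \left(2848 \left(- \frac{1}{63}\right) + \frac{\left(-3\right) 3}{8}\right) - 58 = \left(- \frac{2848}{63} + \frac{1}{8} \left(-9\right)\right) - 58 = \left(- \frac{2848}{63} - \frac{9}{8}\right) - 58 = - \frac{23351}{504} - 58 = - \frac{52583}{504}$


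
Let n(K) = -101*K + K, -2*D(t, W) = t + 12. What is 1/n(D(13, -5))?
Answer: 1/1250 ≈ 0.00080000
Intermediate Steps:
D(t, W) = -6 - t/2 (D(t, W) = -(t + 12)/2 = -(12 + t)/2 = -6 - t/2)
n(K) = -100*K
1/n(D(13, -5)) = 1/(-100*(-6 - ½*13)) = 1/(-100*(-6 - 13/2)) = 1/(-100*(-25/2)) = 1/1250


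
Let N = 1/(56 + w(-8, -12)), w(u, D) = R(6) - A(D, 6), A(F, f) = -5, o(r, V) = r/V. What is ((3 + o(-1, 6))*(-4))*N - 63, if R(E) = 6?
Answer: -12697/201 ≈ -63.169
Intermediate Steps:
w(u, D) = 11 (w(u, D) = 6 - 1*(-5) = 6 + 5 = 11)
N = 1/67 (N = 1/(56 + 11) = 1/67 ≈ 0.014925)
((3 + o(-1, 6))*(-4))*N - 63 = ((3 - 1/6)*(-4))*(1/67) - 63 = ((3 - 1*⅙)*(-4))*(1/67) - 63 = ((3 - ⅙)*(-4))*(1/67) - 63 = ((17/6)*(-4))*(1/67) - 63 = -34/3*1/67 - 63 = -34/201 - 63 = -12697/201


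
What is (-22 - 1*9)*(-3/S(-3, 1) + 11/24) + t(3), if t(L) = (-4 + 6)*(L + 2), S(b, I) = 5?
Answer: 1727/120 ≈ 14.392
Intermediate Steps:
t(L) = 4 + 2*L (t(L) = 2*(2 + L) = 4 + 2*L)
(-22 - 1*9)*(-3/S(-3, 1) + 11/24) + t(3) = (-22 - 1*9)*(-3/5 + 11/24) + (4 + 2*3) = (-22 - 9)*(-3*1/5 + 11*(1/24)) + (4 + 6) = -31*(-3/5 + 11/24) + 10 = -31*(-17/120) + 10 = 527/120 + 10 = 1727/120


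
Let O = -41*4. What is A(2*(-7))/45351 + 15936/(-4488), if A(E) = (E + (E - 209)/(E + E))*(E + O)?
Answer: -418770229/118728918 ≈ -3.5271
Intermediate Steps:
O = -164
A(E) = (-164 + E)*(E + (-209 + E)/(2*E)) (A(E) = (E + (E - 209)/(E + E))*(E - 164) = (E + (-209 + E)/((2*E)))*(-164 + E) = (E + (-209 + E)*(1/(2*E)))*(-164 + E) = (E + (-209 + E)/(2*E))*(-164 + E) = (-164 + E)*(E + (-209 + E)/(2*E)))
A(2*(-7))/45351 + 15936/(-4488) = (-373/2 + (2*(-7))² + 17138/((2*(-7))) - 327*(-7))/45351 + 15936/(-4488) = (-373/2 + (-14)² + 17138/(-14) - 327/2*(-14))*(1/45351) + 15936*(-1/4488) = (-373/2 + 196 + 17138*(-1/14) + 2289)*(1/45351) - 664/187 = (-373/2 + 196 - 8569/7 + 2289)*(1/45351) - 664/187 = (15041/14)*(1/45351) - 664/187 = 15041/634914 - 664/187 = -418770229/118728918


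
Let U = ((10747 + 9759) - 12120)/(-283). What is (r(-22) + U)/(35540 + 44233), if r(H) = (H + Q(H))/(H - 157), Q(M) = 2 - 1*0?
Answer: -498478/1347020287 ≈ -0.00037006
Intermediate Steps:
Q(M) = 2 (Q(M) = 2 + 0 = 2)
r(H) = (2 + H)/(-157 + H) (r(H) = (H + 2)/(H - 157) = (2 + H)/(-157 + H))
U = -8386/283 (U = (20506 - 12120)*(-1/283) = 8386*(-1/283) = -8386/283 ≈ -29.633)
(r(-22) + U)/(35540 + 44233) = ((2 - 22)/(-157 - 22) - 8386/283)/(35540 + 44233) = (-20/(-179) - 8386/283)/79773 = (-1/179*(-20) - 8386/283)*(1/79773) = (20/179 - 8386/283)*(1/79773) = -1495434/50657*1/79773 = -498478/1347020287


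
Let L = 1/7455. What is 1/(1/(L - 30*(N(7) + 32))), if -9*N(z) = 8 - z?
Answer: -7131949/7455 ≈ -956.67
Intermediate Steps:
N(z) = -8/9 + z/9 (N(z) = -(8 - z)/9 = -8/9 + z/9)
L = 1/7455 ≈ 0.00013414
1/(1/(L - 30*(N(7) + 32))) = 1/(1/(1/7455 - 30*((-8/9 + (⅑)*7) + 32))) = 1/(1/(1/7455 - 30*((-8/9 + 7/9) + 32))) = 1/(1/(1/7455 - 30*(-⅑ + 32))) = 1/(1/(1/7455 - 30*287/9)) = 1/(1/(1/7455 - 2870/3)) = 1/(1/(-7131949/7455)) = 1/(-7455/7131949) = -7131949/7455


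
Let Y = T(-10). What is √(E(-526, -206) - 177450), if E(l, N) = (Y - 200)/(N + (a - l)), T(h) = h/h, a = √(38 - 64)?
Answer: √((-56784199 - 177450*I*√26)/(320 + I*√26)) ≈ 0.e-5 + 421.25*I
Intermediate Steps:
a = I*√26 (a = √(-26) = I*√26 ≈ 5.099*I)
T(h) = 1
Y = 1
E(l, N) = -199/(N - l + I*√26) (E(l, N) = (1 - 200)/(N + (I*√26 - l)) = -199/(N + (-l + I*√26)) = -199/(N - l + I*√26))
√(E(-526, -206) - 177450) = √(199/(-526 - 1*(-206) - I*√26) - 177450) = √(199/(-526 + 206 - I*√26) - 177450) = √(199/(-320 - I*√26) - 177450) = √(-177450 + 199/(-320 - I*√26))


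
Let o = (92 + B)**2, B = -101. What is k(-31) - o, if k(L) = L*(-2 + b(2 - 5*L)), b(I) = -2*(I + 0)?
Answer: 9715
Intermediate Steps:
o = 81 (o = (92 - 101)**2 = (-9)**2 = 81)
b(I) = -2*I
k(L) = L*(-6 + 10*L) (k(L) = L*(-2 - 2*(2 - 5*L)) = L*(-2 + (-4 + 10*L)) = L*(-6 + 10*L))
k(-31) - o = 2*(-31)*(-3 + 5*(-31)) - 1*81 = 2*(-31)*(-3 - 155) - 81 = 2*(-31)*(-158) - 81 = 9796 - 81 = 9715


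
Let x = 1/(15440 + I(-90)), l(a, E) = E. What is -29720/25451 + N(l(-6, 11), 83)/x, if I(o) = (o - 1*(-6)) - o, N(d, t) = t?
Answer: 32628610398/25451 ≈ 1.2820e+6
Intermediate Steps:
I(o) = 6 (I(o) = (o + 6) - o = (6 + o) - o = 6)
x = 1/15446 (x = 1/(15440 + 6) = 1/15446 ≈ 6.4742e-5)
-29720/25451 + N(l(-6, 11), 83)/x = -29720/25451 + 83/(1/15446) = -29720*1/25451 + 83*15446 = -29720/25451 + 1282018 = 32628610398/25451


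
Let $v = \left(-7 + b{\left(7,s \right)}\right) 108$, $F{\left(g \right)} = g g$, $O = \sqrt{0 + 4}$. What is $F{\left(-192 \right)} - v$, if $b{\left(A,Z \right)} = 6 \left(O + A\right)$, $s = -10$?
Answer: $31788$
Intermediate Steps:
$O = 2$ ($O = \sqrt{4} = 2$)
$F{\left(g \right)} = g^{2}$
$b{\left(A,Z \right)} = 12 + 6 A$ ($b{\left(A,Z \right)} = 6 \left(2 + A\right) = 12 + 6 A$)
$v = 5076$ ($v = \left(-7 + \left(12 + 6 \cdot 7\right)\right) 108 = \left(-7 + \left(12 + 42\right)\right) 108 = \left(-7 + 54\right) 108 = 47 \cdot 108 = 5076$)
$F{\left(-192 \right)} - v = \left(-192\right)^{2} - 5076 = 36864 - 5076 = 31788$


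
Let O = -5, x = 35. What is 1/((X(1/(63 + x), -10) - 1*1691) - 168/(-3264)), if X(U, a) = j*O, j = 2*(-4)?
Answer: -136/224529 ≈ -0.00060571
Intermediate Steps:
j = -8
X(U, a) = 40 (X(U, a) = -8*(-5) = 40)
1/((X(1/(63 + x), -10) - 1*1691) - 168/(-3264)) = 1/((40 - 1*1691) - 168/(-3264)) = 1/((40 - 1691) - 168*(-1/3264)) = 1/(-1651 + 7/136) = 1/(-224529/136) = -136/224529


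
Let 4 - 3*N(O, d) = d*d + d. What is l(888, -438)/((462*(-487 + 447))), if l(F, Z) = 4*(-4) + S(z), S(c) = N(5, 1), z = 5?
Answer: 23/27720 ≈ 0.00082973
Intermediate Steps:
N(O, d) = 4/3 - d/3 - d²/3 (N(O, d) = 4/3 - (d*d + d)/3 = 4/3 - (d² + d)/3 = 4/3 - (d + d²)/3 = 4/3 + (-d/3 - d²/3) = 4/3 - d/3 - d²/3)
S(c) = ⅔ (S(c) = 4/3 - ⅓*1 - ⅓*1² = 4/3 - ⅓ - ⅓*1 = 4/3 - ⅓ - ⅓ = ⅔)
l(F, Z) = -46/3 (l(F, Z) = 4*(-4) + ⅔ = -16 + ⅔ = -46/3)
l(888, -438)/((462*(-487 + 447))) = -46*1/(462*(-487 + 447))/3 = -46/(3*(462*(-40))) = -46/3/(-18480) = -46/3*(-1/18480) = 23/27720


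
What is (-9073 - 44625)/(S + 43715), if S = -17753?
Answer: -26849/12981 ≈ -2.0683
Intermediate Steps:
(-9073 - 44625)/(S + 43715) = (-9073 - 44625)/(-17753 + 43715) = -53698/25962 = -53698*1/25962 = -26849/12981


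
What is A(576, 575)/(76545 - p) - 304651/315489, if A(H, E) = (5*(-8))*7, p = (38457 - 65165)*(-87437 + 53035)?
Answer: -279892555825301/289849862347719 ≈ -0.96565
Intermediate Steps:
p = 918808616 (p = -26708*(-34402) = 918808616)
A(H, E) = -280 (A(H, E) = -40*7 = -280)
A(576, 575)/(76545 - p) - 304651/315489 = -280/(76545 - 1*918808616) - 304651/315489 = -280/(76545 - 918808616) - 304651*1/315489 = -280/(-918732071) - 304651/315489 = -280*(-1/918732071) - 304651/315489 = 280/918732071 - 304651/315489 = -279892555825301/289849862347719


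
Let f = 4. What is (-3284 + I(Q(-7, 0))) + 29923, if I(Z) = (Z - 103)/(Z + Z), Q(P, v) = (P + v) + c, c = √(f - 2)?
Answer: 1252417/47 + 103*√2/94 ≈ 26649.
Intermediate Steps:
c = √2 (c = √(4 - 2) = √2 ≈ 1.4142)
Q(P, v) = P + v + √2 (Q(P, v) = (P + v) + √2 = P + v + √2)
I(Z) = (-103 + Z)/(2*Z) (I(Z) = (-103 + Z)/((2*Z)) = (-103 + Z)*(1/(2*Z)) = (-103 + Z)/(2*Z))
(-3284 + I(Q(-7, 0))) + 29923 = (-3284 + (-103 + (-7 + 0 + √2))/(2*(-7 + 0 + √2))) + 29923 = (-3284 + (-103 + (-7 + √2))/(2*(-7 + √2))) + 29923 = (-3284 + (-110 + √2)/(2*(-7 + √2))) + 29923 = 26639 + (-110 + √2)/(2*(-7 + √2))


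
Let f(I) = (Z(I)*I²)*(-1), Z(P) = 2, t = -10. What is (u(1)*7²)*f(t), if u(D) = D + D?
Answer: -19600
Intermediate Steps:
u(D) = 2*D
f(I) = -2*I² (f(I) = (2*I²)*(-1) = -2*I²)
(u(1)*7²)*f(t) = ((2*1)*7²)*(-2*(-10)²) = (2*49)*(-2*100) = 98*(-200) = -19600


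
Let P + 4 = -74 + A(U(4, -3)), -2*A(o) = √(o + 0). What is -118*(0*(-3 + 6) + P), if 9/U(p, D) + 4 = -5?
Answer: 9204 + 59*I ≈ 9204.0 + 59.0*I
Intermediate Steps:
U(p, D) = -1 (U(p, D) = 9/(-4 - 5) = 9/(-9) = 9*(-⅑) = -1)
A(o) = -√o/2 (A(o) = -√(o + 0)/2 = -√o/2)
P = -78 - I/2 (P = -4 + (-74 - I/2) = -78 - I/2 ≈ -78.0 - 0.5*I)
-118*(0*(-3 + 6) + P) = -118*(0*(-3 + 6) + (-78 - I/2)) = -118*(0*3 + (-78 - I/2)) = -118*(0 + (-78 - I/2)) = -118*(-78 - I/2) = 9204 + 59*I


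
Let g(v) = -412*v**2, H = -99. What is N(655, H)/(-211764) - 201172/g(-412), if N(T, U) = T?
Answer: -200383027/925600961712 ≈ -0.00021649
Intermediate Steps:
N(655, H)/(-211764) - 201172/g(-412) = 655/(-211764) - 201172/((-412*(-412)**2)) = 655*(-1/211764) - 201172/((-412*169744)) = -655/211764 - 201172/(-69934528) = -655/211764 - 201172*(-1/69934528) = -655/211764 + 50293/17483632 = -200383027/925600961712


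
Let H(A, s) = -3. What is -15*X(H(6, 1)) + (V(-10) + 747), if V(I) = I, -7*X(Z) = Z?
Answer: 5114/7 ≈ 730.57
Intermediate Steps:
X(Z) = -Z/7
-15*X(H(6, 1)) + (V(-10) + 747) = -15*(-1/7*(-3)) + (-10 + 747) = -15*(3/7) + 737 = -45/7 + 737 = 5114/7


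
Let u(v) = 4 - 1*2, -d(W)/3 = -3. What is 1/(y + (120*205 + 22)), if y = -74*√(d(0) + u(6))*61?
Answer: 12311/191052364 + 2257*√11/191052364 ≈ 0.00010362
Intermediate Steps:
d(W) = 9 (d(W) = -3*(-3) = 9)
u(v) = 2 (u(v) = 4 - 2 = 2)
y = -4514*√11 (y = -74*√(9 + 2)*61 = -74*√11*61 = -4514*√11 ≈ -14971.)
1/(y + (120*205 + 22)) = 1/(-4514*√11 + (120*205 + 22)) = 1/(-4514*√11 + (24600 + 22)) = 1/(-4514*√11 + 24622) = 1/(24622 - 4514*√11)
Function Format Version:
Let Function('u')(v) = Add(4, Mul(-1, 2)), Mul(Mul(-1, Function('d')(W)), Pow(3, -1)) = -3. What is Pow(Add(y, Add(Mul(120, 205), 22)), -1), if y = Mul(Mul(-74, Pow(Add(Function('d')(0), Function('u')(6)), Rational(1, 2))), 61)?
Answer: Add(Rational(12311, 191052364), Mul(Rational(2257, 191052364), Pow(11, Rational(1, 2)))) ≈ 0.00010362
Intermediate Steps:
Function('d')(W) = 9 (Function('d')(W) = Mul(-3, -3) = 9)
Function('u')(v) = 2 (Function('u')(v) = Add(4, -2) = 2)
y = Mul(-4514, Pow(11, Rational(1, 2))) (y = Mul(Mul(-74, Pow(Add(9, 2), Rational(1, 2))), 61) = Mul(Mul(-74, Pow(11, Rational(1, 2))), 61) = Mul(-4514, Pow(11, Rational(1, 2))) ≈ -14971.)
Pow(Add(y, Add(Mul(120, 205), 22)), -1) = Pow(Add(Mul(-4514, Pow(11, Rational(1, 2))), Add(Mul(120, 205), 22)), -1) = Pow(Add(Mul(-4514, Pow(11, Rational(1, 2))), Add(24600, 22)), -1) = Pow(Add(Mul(-4514, Pow(11, Rational(1, 2))), 24622), -1) = Pow(Add(24622, Mul(-4514, Pow(11, Rational(1, 2)))), -1)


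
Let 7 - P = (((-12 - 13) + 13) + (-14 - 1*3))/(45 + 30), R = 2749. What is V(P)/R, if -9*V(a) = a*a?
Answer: -306916/139168125 ≈ -0.0022054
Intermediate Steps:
P = 554/75 (P = 7 - (((-12 - 13) + 13) + (-14 - 1*3))/(45 + 30) = 7 - ((-25 + 13) + (-14 - 3))/75 = 7 - (-12 - 17)/75 = 7 - (-29)/75 = 7 - 1*(-29/75) = 7 + 29/75 = 554/75 ≈ 7.3867)
V(a) = -a²/9 (V(a) = -a*a/9 = -a²/9)
V(P)/R = -(554/75)²/9/2749 = -⅑*306916/5625*(1/2749) = -306916/50625*1/2749 = -306916/139168125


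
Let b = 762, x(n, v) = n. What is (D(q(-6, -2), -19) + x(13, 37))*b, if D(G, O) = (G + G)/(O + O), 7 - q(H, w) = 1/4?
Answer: 366141/38 ≈ 9635.3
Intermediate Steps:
q(H, w) = 27/4 (q(H, w) = 7 - 1/4 = 27/4)
D(G, O) = G/O (D(G, O) = (2*G)/((2*O)) = (2*G)*(1/(2*O)) = G/O)
(D(q(-6, -2), -19) + x(13, 37))*b = ((27/4)/(-19) + 13)*762 = ((27/4)*(-1/19) + 13)*762 = (-27/76 + 13)*762 = (961/76)*762 = 366141/38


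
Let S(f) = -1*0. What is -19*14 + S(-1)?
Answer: -266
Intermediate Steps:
S(f) = 0
-19*14 + S(-1) = -19*14 + 0 = -266 + 0 = -266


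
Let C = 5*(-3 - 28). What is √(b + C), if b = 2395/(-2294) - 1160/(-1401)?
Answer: 5*I*√64129774122798/3213894 ≈ 12.459*I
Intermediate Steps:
b = -694355/3213894 (b = 2395*(-1/2294) - 1160*(-1/1401) = -2395/2294 + 1160/1401 = -694355/3213894 ≈ -0.21605)
C = -155 (C = 5*(-31) = -155)
√(b + C) = √(-694355/3213894 - 155) = √(-498847925/3213894) = 5*I*√64129774122798/3213894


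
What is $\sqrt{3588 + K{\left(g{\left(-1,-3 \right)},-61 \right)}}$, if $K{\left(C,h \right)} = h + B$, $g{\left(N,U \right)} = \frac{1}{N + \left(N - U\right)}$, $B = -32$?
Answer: $\sqrt{3495} \approx 59.119$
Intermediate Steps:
$g{\left(N,U \right)} = \frac{1}{- U + 2 N}$
$K{\left(C,h \right)} = -32 + h$ ($K{\left(C,h \right)} = h - 32 = -32 + h$)
$\sqrt{3588 + K{\left(g{\left(-1,-3 \right)},-61 \right)}} = \sqrt{3588 - 93} = \sqrt{3495}$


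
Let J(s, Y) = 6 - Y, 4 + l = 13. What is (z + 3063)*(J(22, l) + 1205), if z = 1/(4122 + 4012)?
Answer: 14973580243/4067 ≈ 3.6817e+6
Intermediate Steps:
z = 1/8134 ≈ 0.00012294
l = 9 (l = -4 + 13 = 9)
(z + 3063)*(J(22, l) + 1205) = (1/8134 + 3063)*((6 - 1*9) + 1205) = 24914443*((6 - 9) + 1205)/8134 = 24914443*(-3 + 1205)/8134 = (24914443/8134)*1202 = 14973580243/4067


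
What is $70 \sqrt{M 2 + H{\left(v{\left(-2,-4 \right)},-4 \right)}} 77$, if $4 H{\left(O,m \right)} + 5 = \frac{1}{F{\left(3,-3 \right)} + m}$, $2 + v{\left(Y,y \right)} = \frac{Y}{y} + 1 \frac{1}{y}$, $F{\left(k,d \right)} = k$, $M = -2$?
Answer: $2695 i \sqrt{22} \approx 12641.0 i$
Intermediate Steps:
$v{\left(Y,y \right)} = -2 + \frac{1}{y} + \frac{Y}{y}$ ($v{\left(Y,y \right)} = -2 + \left(\frac{Y}{y} + 1 \frac{1}{y}\right) = -2 + \left(\frac{Y}{y} + \frac{1}{y}\right) = -2 + \left(\frac{1}{y} + \frac{Y}{y}\right) = -2 + \frac{1}{y} + \frac{Y}{y}$)
$H{\left(O,m \right)} = - \frac{5}{4} + \frac{1}{4 \left(3 + m\right)}$
$70 \sqrt{M 2 + H{\left(v{\left(-2,-4 \right)},-4 \right)}} 77 = 70 \sqrt{\left(-2\right) 2 + \frac{-14 - -20}{4 \left(3 - 4\right)}} 77 = 70 \sqrt{-4 + \frac{-14 + 20}{4 \left(-1\right)}} 77 = 70 \sqrt{-4 + \frac{1}{4} \left(-1\right) 6} \cdot 77 = 70 \sqrt{-4 - \frac{3}{2}} \cdot 77 = 70 \sqrt{- \frac{11}{2}} \cdot 77 = 70 \frac{i \sqrt{22}}{2} \cdot 77 = 35 i \sqrt{22} \cdot 77 = 2695 i \sqrt{22}$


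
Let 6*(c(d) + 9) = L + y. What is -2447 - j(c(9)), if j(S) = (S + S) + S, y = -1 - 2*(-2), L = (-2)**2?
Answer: -4847/2 ≈ -2423.5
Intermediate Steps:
L = 4
y = 3 (y = -1 + 4 = 3)
c(d) = -47/6 (c(d) = -9 + (4 + 3)/6 = -9 + (1/6)*7 = -9 + 7/6 = -47/6)
j(S) = 3*S (j(S) = 2*S + S = 3*S)
-2447 - j(c(9)) = -2447 - 3*(-47)/6 = -2447 - 1*(-47/2) = -2447 + 47/2 = -4847/2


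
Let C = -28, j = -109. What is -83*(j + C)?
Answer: 11371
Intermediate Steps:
-83*(j + C) = -83*(-109 - 28) = -83*(-137) = 11371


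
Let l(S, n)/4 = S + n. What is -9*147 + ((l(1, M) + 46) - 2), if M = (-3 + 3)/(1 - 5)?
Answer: -1275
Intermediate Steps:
M = 0 (M = 0/(-4) = 0*(-¼) = 0)
l(S, n) = 4*S + 4*n (l(S, n) = 4*(S + n) = 4*S + 4*n)
-9*147 + ((l(1, M) + 46) - 2) = -9*147 + (((4*1 + 4*0) + 46) - 2) = -1323 + (((4 + 0) + 46) - 2) = -1323 + ((4 + 46) - 2) = -1323 + (50 - 2) = -1323 + 48 = -1275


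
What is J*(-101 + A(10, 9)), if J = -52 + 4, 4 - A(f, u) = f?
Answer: 5136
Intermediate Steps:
A(f, u) = 4 - f
J = -48
J*(-101 + A(10, 9)) = -48*(-101 + (4 - 1*10)) = -48*(-101 + (4 - 10)) = -48*(-101 - 6) = -48*(-107) = 5136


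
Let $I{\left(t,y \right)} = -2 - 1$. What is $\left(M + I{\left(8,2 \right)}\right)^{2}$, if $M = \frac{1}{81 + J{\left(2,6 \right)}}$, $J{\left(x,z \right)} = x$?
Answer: $\frac{61504}{6889} \approx 8.9279$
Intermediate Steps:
$I{\left(t,y \right)} = -3$
$M = \frac{1}{83}$ ($M = \frac{1}{81 + 2} = \frac{1}{83} \approx 0.012048$)
$\left(M + I{\left(8,2 \right)}\right)^{2} = \left(\frac{1}{83} - 3\right)^{2} = \left(- \frac{248}{83}\right)^{2} = \frac{61504}{6889}$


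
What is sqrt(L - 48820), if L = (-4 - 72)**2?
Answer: 2*I*sqrt(10761) ≈ 207.47*I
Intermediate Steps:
L = 5776 (L = (-76)**2 = 5776)
sqrt(L - 48820) = sqrt(5776 - 48820) = sqrt(-43044) = 2*I*sqrt(10761)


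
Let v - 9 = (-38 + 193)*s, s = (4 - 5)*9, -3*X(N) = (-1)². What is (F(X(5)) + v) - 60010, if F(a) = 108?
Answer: -61288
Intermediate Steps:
X(N) = -⅓ (X(N) = -⅓*(-1)² = -⅓*1 = -⅓)
s = -9 (s = -1*9 = -9)
v = -1386 (v = 9 + (-38 + 193)*(-9) = 9 + 155*(-9) = 9 - 1395 = -1386)
(F(X(5)) + v) - 60010 = (108 - 1386) - 60010 = -1278 - 60010 = -61288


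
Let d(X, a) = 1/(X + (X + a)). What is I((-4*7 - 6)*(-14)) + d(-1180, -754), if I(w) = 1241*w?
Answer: 1839489623/3114 ≈ 5.9072e+5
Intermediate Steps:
d(X, a) = 1/(a + 2*X)
I((-4*7 - 6)*(-14)) + d(-1180, -754) = 1241*((-4*7 - 6)*(-14)) + 1/(-754 + 2*(-1180)) = 1241*((-28 - 6)*(-14)) + 1/(-754 - 2360) = 1241*(-34*(-14)) + 1/(-3114) = 1241*476 - 1/3114 = 590716 - 1/3114 = 1839489623/3114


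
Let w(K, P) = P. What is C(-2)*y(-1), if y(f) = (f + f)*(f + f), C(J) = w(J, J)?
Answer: -8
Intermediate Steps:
C(J) = J
y(f) = 4*f² (y(f) = (2*f)*(2*f) = 4*f²)
C(-2)*y(-1) = -8*(-1)² = -8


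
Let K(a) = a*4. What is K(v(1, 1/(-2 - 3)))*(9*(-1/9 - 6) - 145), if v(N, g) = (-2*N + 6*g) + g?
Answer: 2720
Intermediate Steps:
v(N, g) = -2*N + 7*g
K(a) = 4*a
K(v(1, 1/(-2 - 3)))*(9*(-1/9 - 6) - 145) = (4*(-2*1 + 7/(-2 - 3)))*(9*(-1/9 - 6) - 145) = (4*(-2 + 7/(-5)))*(9*(-1*⅑ - 6) - 145) = (4*(-2 + 7*(-⅕)))*(9*(-⅑ - 6) - 145) = (4*(-2 - 7/5))*(9*(-55/9) - 145) = (4*(-17/5))*(-55 - 145) = -68/5*(-200) = 2720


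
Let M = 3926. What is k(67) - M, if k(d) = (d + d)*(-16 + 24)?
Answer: -2854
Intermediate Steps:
k(d) = 16*d (k(d) = (2*d)*8 = 16*d)
k(67) - M = 16*67 - 1*3926 = 1072 - 3926 = -2854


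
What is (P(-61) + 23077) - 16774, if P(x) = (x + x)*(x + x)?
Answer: 21187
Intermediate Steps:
P(x) = 4*x² (P(x) = (2*x)*(2*x) = 4*x²)
(P(-61) + 23077) - 16774 = (4*(-61)² + 23077) - 16774 = (4*3721 + 23077) - 16774 = (14884 + 23077) - 16774 = 37961 - 16774 = 21187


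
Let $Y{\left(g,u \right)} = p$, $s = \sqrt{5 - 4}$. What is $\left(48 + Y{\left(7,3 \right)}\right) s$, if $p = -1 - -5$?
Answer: $52$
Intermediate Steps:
$s = 1$ ($s = \sqrt{1} = 1$)
$p = 4$ ($p = -1 + 5 = 4$)
$Y{\left(g,u \right)} = 4$
$\left(48 + Y{\left(7,3 \right)}\right) s = \left(48 + 4\right) 1 = 52 \cdot 1 = 52$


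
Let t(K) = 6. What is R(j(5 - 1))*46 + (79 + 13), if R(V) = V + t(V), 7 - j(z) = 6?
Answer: 414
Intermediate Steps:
j(z) = 1 (j(z) = 7 - 1*6 = 7 - 6 = 1)
R(V) = 6 + V (R(V) = V + 6 = 6 + V)
R(j(5 - 1))*46 + (79 + 13) = (6 + 1)*46 + (79 + 13) = 7*46 + 92 = 322 + 92 = 414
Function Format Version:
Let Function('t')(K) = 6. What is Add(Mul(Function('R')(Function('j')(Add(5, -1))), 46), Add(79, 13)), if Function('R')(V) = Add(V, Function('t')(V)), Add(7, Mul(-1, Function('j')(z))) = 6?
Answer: 414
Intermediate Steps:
Function('j')(z) = 1 (Function('j')(z) = Add(7, Mul(-1, 6)) = Add(7, -6) = 1)
Function('R')(V) = Add(6, V) (Function('R')(V) = Add(V, 6) = Add(6, V))
Add(Mul(Function('R')(Function('j')(Add(5, -1))), 46), Add(79, 13)) = Add(Mul(Add(6, 1), 46), Add(79, 13)) = Add(Mul(7, 46), 92) = Add(322, 92) = 414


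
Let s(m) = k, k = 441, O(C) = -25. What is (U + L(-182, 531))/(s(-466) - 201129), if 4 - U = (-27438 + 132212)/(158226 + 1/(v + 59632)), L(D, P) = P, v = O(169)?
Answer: -5039541529087/1892764224101904 ≈ -0.0026625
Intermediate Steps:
v = -25
s(m) = 441
U = 31480244914/9431377183 (U = 4 - (-27438 + 132212)/(158226 + 1/(-25 + 59632)) = 4 - 104774/(158226 + 1/59607) = 4 - 104774/9431377183/59607 = 4 - 104774*59607/9431377183 = 4 - 1*6245263818/9431377183 = 4 - 6245263818/9431377183 = 31480244914/9431377183 ≈ 3.3378)
(U + L(-182, 531))/(s(-466) - 201129) = (31480244914/9431377183 + 531)/(441 - 201129) = (5039541529087/9431377183)/(-200688) = (5039541529087/9431377183)*(-1/200688) = -5039541529087/1892764224101904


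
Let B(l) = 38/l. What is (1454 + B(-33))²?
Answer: 2298627136/1089 ≈ 2.1108e+6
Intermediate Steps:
(1454 + B(-33))² = (1454 + 38/(-33))² = (1454 + 38*(-1/33))² = (1454 - 38/33)² = (47944/33)² = 2298627136/1089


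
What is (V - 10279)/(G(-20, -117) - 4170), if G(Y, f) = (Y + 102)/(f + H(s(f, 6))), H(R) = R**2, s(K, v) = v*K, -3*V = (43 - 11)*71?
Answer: 5437457961/2054504708 ≈ 2.6466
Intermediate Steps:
V = -2272/3 (V = -(43 - 11)*71/3 = -32*71/3 = -1/3*2272 = -2272/3 ≈ -757.33)
s(K, v) = K*v
G(Y, f) = (102 + Y)/(f + 36*f**2) (G(Y, f) = (Y + 102)/(f + (f*6)**2) = (102 + Y)/(f + (6*f)**2) = (102 + Y)/(f + 36*f**2))
(V - 10279)/(G(-20, -117) - 4170) = (-2272/3 - 10279)/((102 - 20)/((-117)*(1 + 36*(-117))) - 4170) = -33109/(3*(-1/117*82/(1 - 4212) - 4170)) = -33109/(3*(-1/117*82/(-4211) - 4170)) = -33109/(3*(-1/117*(-1/4211)*82 - 4170)) = -33109/(3*(82/492687 - 4170)) = -33109/(3*(-2054504708/492687)) = -33109/3*(-492687/2054504708) = 5437457961/2054504708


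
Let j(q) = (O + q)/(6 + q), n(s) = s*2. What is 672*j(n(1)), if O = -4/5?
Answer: 504/5 ≈ 100.80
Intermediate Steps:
O = -4/5 (O = -4*1/5 = -4/5 ≈ -0.80000)
n(s) = 2*s
j(q) = (-4/5 + q)/(6 + q)
672*j(n(1)) = 672*((-4/5 + 2*1)/(6 + 2*1)) = 672*((-4/5 + 2)/(6 + 2)) = 672*((6/5)/8) = 672*((1/8)*(6/5)) = 672*(3/20) = 504/5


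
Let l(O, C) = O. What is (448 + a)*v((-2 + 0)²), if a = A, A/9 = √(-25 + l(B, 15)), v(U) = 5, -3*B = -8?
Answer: 2240 + 15*I*√201 ≈ 2240.0 + 212.66*I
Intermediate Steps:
B = 8/3 (B = -⅓*(-8) = 8/3 ≈ 2.6667)
A = 3*I*√201 (A = 9*√(-25 + 8/3) = 9*√(-67/3) = 9*(I*√201/3) = 3*I*√201 ≈ 42.532*I)
a = 3*I*√201 ≈ 42.532*I
(448 + a)*v((-2 + 0)²) = (448 + 3*I*√201)*5 = 2240 + 15*I*√201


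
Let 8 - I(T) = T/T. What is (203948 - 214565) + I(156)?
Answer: -10610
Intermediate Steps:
I(T) = 7 (I(T) = 8 - T/T = 8 - 1*1 = 8 - 1 = 7)
(203948 - 214565) + I(156) = (203948 - 214565) + 7 = -10617 + 7 = -10610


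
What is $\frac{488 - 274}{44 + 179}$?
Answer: $\frac{214}{223} \approx 0.95964$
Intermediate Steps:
$\frac{488 - 274}{44 + 179} = \frac{214}{223}$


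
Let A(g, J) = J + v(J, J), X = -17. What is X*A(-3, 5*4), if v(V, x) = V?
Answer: -680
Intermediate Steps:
A(g, J) = 2*J (A(g, J) = J + J = 2*J)
X*A(-3, 5*4) = -34*5*4 = -34*20 = -17*40 = -680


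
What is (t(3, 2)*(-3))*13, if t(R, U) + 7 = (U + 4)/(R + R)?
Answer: 234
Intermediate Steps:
t(R, U) = -7 + (4 + U)/(2*R) (t(R, U) = -7 + (U + 4)/(R + R) = -7 + (4 + U)/((2*R)) = -7 + (4 + U)*(1/(2*R)) = -7 + (4 + U)/(2*R))
(t(3, 2)*(-3))*13 = (((1/2)*(4 + 2 - 14*3)/3)*(-3))*13 = (((1/2)*(1/3)*(4 + 2 - 42))*(-3))*13 = (((1/2)*(1/3)*(-36))*(-3))*13 = -6*(-3)*13 = 18*13 = 234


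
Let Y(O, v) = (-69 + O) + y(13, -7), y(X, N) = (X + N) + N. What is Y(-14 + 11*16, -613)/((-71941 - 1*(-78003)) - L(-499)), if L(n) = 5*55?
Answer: 92/5787 ≈ 0.015898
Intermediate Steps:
y(X, N) = X + 2*N (y(X, N) = (N + X) + N = X + 2*N)
Y(O, v) = -70 + O (Y(O, v) = (-69 + O) + (13 + 2*(-7)) = (-69 + O) + (13 - 14) = (-69 + O) - 1 = -70 + O)
L(n) = 275
Y(-14 + 11*16, -613)/((-71941 - 1*(-78003)) - L(-499)) = (-70 + (-14 + 11*16))/((-71941 - 1*(-78003)) - 1*275) = (-70 + (-14 + 176))/((-71941 + 78003) - 275) = (-70 + 162)/(6062 - 275) = 92/5787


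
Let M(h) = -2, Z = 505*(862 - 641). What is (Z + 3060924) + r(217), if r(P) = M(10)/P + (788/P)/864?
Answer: 148702779053/46872 ≈ 3.1725e+6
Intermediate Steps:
Z = 111605 (Z = 505*221 = 111605)
r(P) = -235/(216*P) (r(P) = -2/P + (788/P)/864 = -2/P + (788/P)*(1/864) = -2/P + 197/(216*P) = -235/(216*P))
(Z + 3060924) + r(217) = (111605 + 3060924) - 235/216/217 = 3172529 - 235/216*1/217 = 3172529 - 235/46872 = 148702779053/46872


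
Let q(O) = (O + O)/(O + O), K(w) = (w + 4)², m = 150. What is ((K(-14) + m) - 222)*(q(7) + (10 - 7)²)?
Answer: 280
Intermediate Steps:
K(w) = (4 + w)²
q(O) = 1 (q(O) = (2*O)/((2*O)) = (2*O)*(1/(2*O)) = 1)
((K(-14) + m) - 222)*(q(7) + (10 - 7)²) = (((4 - 14)² + 150) - 222)*(1 + (10 - 7)²) = (((-10)² + 150) - 222)*(1 + 3²) = ((100 + 150) - 222)*(1 + 9) = (250 - 222)*10 = 28*10 = 280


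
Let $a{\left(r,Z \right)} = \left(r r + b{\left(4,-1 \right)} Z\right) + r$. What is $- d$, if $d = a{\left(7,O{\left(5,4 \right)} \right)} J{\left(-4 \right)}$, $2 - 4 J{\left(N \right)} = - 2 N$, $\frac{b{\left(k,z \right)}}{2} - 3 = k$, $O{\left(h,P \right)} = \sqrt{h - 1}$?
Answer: $126$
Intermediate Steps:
$O{\left(h,P \right)} = \sqrt{-1 + h}$
$b{\left(k,z \right)} = 6 + 2 k$
$J{\left(N \right)} = \frac{1}{2} + \frac{N}{2}$ ($J{\left(N \right)} = \frac{1}{2} - \frac{\left(-2\right) N}{4} = \frac{1}{2} + \frac{N}{2}$)
$a{\left(r,Z \right)} = r + r^{2} + 14 Z$ ($a{\left(r,Z \right)} = \left(r r + \left(6 + 2 \cdot 4\right) Z\right) + r = \left(r^{2} + \left(6 + 8\right) Z\right) + r = \left(r^{2} + 14 Z\right) + r = r + r^{2} + 14 Z$)
$d = -126$ ($d = \left(7 + 7^{2} + 14 \sqrt{-1 + 5}\right) \left(\frac{1}{2} + \frac{1}{2} \left(-4\right)\right) = \left(7 + 49 + 14 \sqrt{4}\right) \left(\frac{1}{2} - 2\right) = \left(7 + 49 + 14 \cdot 2\right) \left(- \frac{3}{2}\right) = \left(7 + 49 + 28\right) \left(- \frac{3}{2}\right) = 84 \left(- \frac{3}{2}\right) = -126$)
$- d = \left(-1\right) \left(-126\right) = 126$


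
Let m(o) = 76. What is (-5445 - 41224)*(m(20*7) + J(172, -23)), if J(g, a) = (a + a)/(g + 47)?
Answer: -774612062/219 ≈ -3.5370e+6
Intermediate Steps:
J(g, a) = 2*a/(47 + g) (J(g, a) = (2*a)/(47 + g) = 2*a/(47 + g))
(-5445 - 41224)*(m(20*7) + J(172, -23)) = (-5445 - 41224)*(76 + 2*(-23)/(47 + 172)) = -46669*(76 + 2*(-23)/219) = -46669*(76 + 2*(-23)*(1/219)) = -46669*(76 - 46/219) = -46669*16598/219 = -774612062/219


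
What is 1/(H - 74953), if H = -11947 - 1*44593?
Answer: -1/131493 ≈ -7.6050e-6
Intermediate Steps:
H = -56540 (H = -11947 - 44593 = -56540)
1/(H - 74953) = 1/(-56540 - 74953) = 1/(-131493) = -1/131493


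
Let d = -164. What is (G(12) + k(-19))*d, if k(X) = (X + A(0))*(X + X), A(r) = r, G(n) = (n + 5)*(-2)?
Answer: -112832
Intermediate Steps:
G(n) = -10 - 2*n (G(n) = (5 + n)*(-2) = -10 - 2*n)
k(X) = 2*X² (k(X) = (X + 0)*(X + X) = X*(2*X) = 2*X²)
(G(12) + k(-19))*d = ((-10 - 2*12) + 2*(-19)²)*(-164) = ((-10 - 24) + 2*361)*(-164) = (-34 + 722)*(-164) = 688*(-164) = -112832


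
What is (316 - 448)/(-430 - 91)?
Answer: 132/521 ≈ 0.25336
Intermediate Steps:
(316 - 448)/(-430 - 91) = -132/(-521) = -132*(-1/521) = 132/521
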